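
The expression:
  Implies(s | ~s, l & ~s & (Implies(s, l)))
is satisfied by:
  {l: True, s: False}


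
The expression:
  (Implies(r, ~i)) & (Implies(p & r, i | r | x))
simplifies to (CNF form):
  ~i | ~r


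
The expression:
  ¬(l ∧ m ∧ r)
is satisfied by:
  {l: False, m: False, r: False}
  {r: True, l: False, m: False}
  {m: True, l: False, r: False}
  {r: True, m: True, l: False}
  {l: True, r: False, m: False}
  {r: True, l: True, m: False}
  {m: True, l: True, r: False}


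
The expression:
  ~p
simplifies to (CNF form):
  ~p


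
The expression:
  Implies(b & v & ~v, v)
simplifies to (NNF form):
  True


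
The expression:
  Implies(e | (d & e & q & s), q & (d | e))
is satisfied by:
  {q: True, e: False}
  {e: False, q: False}
  {e: True, q: True}


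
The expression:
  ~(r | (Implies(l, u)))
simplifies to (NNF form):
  l & ~r & ~u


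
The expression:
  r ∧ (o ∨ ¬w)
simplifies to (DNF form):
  (o ∧ r) ∨ (r ∧ ¬w)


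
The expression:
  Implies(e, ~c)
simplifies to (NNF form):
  ~c | ~e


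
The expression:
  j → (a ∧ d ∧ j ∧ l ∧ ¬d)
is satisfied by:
  {j: False}


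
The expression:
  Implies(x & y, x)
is always true.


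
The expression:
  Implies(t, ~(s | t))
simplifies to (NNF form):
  ~t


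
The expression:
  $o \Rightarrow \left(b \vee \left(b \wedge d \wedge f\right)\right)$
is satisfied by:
  {b: True, o: False}
  {o: False, b: False}
  {o: True, b: True}


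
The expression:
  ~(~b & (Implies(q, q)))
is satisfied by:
  {b: True}


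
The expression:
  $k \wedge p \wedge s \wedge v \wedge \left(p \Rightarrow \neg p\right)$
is never true.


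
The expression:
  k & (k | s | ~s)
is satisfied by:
  {k: True}


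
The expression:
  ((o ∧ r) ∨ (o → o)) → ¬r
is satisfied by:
  {r: False}


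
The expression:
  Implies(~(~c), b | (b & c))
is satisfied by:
  {b: True, c: False}
  {c: False, b: False}
  {c: True, b: True}


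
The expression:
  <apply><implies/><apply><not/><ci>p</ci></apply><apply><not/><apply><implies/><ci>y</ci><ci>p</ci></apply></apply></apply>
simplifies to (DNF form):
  <apply><or/><ci>p</ci><ci>y</ci></apply>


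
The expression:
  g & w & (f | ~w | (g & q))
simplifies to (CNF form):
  g & w & (f | q)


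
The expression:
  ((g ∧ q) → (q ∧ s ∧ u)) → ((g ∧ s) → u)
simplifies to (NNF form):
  q ∨ u ∨ ¬g ∨ ¬s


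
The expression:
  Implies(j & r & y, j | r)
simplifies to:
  True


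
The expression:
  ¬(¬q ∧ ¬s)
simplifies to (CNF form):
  q ∨ s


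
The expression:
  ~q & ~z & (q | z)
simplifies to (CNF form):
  False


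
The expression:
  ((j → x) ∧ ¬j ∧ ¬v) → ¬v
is always true.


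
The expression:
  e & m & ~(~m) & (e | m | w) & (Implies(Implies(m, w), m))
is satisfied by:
  {m: True, e: True}


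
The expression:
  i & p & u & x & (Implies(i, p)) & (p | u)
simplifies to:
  i & p & u & x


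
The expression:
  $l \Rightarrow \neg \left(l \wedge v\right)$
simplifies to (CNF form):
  $\neg l \vee \neg v$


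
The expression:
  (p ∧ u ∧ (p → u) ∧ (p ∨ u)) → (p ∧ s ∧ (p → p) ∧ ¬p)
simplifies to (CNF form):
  ¬p ∨ ¬u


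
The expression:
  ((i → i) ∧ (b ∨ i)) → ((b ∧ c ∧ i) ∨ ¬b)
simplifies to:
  (c ∧ i) ∨ ¬b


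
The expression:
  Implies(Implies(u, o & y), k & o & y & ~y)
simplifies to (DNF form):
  (u & ~o) | (u & ~y)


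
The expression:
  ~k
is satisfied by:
  {k: False}


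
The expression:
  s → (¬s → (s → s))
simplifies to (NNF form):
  True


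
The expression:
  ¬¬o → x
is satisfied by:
  {x: True, o: False}
  {o: False, x: False}
  {o: True, x: True}


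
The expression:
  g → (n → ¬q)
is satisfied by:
  {g: False, q: False, n: False}
  {n: True, g: False, q: False}
  {q: True, g: False, n: False}
  {n: True, q: True, g: False}
  {g: True, n: False, q: False}
  {n: True, g: True, q: False}
  {q: True, g: True, n: False}


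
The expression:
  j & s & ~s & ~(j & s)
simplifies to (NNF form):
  False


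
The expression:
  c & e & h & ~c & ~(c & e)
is never true.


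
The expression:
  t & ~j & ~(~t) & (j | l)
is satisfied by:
  {t: True, l: True, j: False}


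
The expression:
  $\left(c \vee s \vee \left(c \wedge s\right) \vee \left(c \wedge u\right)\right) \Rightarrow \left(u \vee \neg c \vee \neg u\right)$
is always true.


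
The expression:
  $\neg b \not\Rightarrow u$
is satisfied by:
  {u: False, b: False}


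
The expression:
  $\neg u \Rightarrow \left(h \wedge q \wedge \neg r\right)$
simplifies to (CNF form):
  $\left(h \vee u\right) \wedge \left(q \vee u\right) \wedge \left(u \vee \neg r\right)$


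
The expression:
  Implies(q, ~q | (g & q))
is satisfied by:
  {g: True, q: False}
  {q: False, g: False}
  {q: True, g: True}


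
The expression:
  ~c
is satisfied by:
  {c: False}


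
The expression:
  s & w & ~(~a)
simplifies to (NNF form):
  a & s & w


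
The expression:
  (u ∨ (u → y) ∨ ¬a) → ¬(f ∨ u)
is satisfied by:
  {u: False, f: False}


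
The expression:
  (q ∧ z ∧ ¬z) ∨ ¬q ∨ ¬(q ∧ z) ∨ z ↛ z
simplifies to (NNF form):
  ¬q ∨ ¬z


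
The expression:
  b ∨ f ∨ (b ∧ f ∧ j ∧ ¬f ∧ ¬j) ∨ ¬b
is always true.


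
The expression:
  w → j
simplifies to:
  j ∨ ¬w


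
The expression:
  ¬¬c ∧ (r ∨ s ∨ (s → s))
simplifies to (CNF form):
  c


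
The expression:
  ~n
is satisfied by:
  {n: False}


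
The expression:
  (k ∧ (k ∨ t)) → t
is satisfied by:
  {t: True, k: False}
  {k: False, t: False}
  {k: True, t: True}


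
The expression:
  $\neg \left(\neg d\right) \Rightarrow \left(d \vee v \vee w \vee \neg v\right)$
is always true.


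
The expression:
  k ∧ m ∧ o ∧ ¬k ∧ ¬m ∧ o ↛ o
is never true.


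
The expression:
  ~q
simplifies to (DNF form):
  ~q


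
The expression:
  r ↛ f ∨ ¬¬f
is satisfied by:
  {r: True, f: True}
  {r: True, f: False}
  {f: True, r: False}


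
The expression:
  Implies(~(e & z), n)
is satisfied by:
  {n: True, z: True, e: True}
  {n: True, z: True, e: False}
  {n: True, e: True, z: False}
  {n: True, e: False, z: False}
  {z: True, e: True, n: False}


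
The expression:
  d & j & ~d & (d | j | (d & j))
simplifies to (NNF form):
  False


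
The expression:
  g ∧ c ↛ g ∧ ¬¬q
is never true.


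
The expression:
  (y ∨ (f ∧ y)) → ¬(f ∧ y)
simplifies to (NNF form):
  ¬f ∨ ¬y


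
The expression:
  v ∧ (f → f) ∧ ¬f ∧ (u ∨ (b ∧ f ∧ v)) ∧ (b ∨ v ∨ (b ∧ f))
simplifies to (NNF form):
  u ∧ v ∧ ¬f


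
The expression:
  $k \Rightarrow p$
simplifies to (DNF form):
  $p \vee \neg k$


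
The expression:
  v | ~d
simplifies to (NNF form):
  v | ~d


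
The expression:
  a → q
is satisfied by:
  {q: True, a: False}
  {a: False, q: False}
  {a: True, q: True}


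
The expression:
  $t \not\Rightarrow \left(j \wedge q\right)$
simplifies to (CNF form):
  $t \wedge \left(\neg j \vee \neg q\right)$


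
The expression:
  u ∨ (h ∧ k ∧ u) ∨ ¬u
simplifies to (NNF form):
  True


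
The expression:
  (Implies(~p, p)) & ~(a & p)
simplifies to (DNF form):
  p & ~a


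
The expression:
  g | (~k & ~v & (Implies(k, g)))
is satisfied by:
  {g: True, v: False, k: False}
  {g: True, k: True, v: False}
  {g: True, v: True, k: False}
  {g: True, k: True, v: True}
  {k: False, v: False, g: False}


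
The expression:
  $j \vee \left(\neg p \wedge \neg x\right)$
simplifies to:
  $j \vee \left(\neg p \wedge \neg x\right)$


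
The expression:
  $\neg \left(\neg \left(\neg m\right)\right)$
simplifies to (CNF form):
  $\neg m$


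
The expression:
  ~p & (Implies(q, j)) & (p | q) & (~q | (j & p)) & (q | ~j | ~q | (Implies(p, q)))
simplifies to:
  False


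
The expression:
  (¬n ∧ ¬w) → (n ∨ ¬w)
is always true.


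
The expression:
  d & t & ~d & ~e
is never true.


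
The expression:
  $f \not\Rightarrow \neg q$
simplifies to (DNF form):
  $f \wedge q$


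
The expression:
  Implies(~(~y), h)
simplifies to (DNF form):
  h | ~y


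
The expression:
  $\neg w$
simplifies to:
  $\neg w$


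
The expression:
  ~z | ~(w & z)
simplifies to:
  ~w | ~z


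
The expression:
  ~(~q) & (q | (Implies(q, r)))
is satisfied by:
  {q: True}


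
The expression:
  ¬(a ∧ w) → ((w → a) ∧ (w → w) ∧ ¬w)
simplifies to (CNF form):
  a ∨ ¬w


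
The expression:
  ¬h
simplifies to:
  ¬h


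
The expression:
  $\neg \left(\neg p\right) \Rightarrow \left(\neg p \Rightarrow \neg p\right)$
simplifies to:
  $\text{True}$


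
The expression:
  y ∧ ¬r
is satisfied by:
  {y: True, r: False}


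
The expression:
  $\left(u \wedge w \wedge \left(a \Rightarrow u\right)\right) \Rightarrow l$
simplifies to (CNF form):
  $l \vee \neg u \vee \neg w$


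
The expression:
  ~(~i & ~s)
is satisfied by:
  {i: True, s: True}
  {i: True, s: False}
  {s: True, i: False}


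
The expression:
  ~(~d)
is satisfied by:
  {d: True}


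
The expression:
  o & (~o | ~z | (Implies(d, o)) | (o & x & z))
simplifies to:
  o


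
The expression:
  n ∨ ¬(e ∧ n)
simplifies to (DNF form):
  True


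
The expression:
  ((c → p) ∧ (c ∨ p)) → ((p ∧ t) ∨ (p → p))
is always true.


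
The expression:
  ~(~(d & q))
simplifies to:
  d & q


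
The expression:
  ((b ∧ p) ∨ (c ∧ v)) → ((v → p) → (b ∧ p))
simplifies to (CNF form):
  b ∨ ¬c ∨ ¬p ∨ ¬v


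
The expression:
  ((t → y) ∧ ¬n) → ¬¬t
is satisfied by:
  {n: True, t: True}
  {n: True, t: False}
  {t: True, n: False}


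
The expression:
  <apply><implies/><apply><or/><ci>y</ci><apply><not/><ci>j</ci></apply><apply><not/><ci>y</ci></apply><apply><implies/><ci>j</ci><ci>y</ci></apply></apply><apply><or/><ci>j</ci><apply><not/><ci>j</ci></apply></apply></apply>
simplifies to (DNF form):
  <true/>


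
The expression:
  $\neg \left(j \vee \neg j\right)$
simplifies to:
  $\text{False}$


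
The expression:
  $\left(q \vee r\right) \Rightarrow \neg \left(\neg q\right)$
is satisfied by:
  {q: True, r: False}
  {r: False, q: False}
  {r: True, q: True}


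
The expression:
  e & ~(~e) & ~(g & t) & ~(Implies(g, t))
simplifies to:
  e & g & ~t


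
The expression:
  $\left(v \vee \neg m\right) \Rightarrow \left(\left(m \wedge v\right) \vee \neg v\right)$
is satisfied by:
  {m: True, v: False}
  {v: False, m: False}
  {v: True, m: True}


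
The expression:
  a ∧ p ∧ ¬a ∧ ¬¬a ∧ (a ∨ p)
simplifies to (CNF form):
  False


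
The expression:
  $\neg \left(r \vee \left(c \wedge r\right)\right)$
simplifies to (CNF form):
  $\neg r$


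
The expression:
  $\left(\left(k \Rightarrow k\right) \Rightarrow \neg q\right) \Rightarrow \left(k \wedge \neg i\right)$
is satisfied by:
  {k: True, q: True, i: False}
  {q: True, i: False, k: False}
  {k: True, q: True, i: True}
  {q: True, i: True, k: False}
  {k: True, i: False, q: False}


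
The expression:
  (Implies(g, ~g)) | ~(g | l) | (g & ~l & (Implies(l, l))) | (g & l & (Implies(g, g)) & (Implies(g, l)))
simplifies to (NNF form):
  True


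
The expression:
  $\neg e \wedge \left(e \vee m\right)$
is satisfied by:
  {m: True, e: False}


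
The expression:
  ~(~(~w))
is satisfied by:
  {w: False}


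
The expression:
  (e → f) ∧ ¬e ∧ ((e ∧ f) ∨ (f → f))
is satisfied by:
  {e: False}


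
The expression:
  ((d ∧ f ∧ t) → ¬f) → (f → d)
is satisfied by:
  {d: True, f: False}
  {f: False, d: False}
  {f: True, d: True}


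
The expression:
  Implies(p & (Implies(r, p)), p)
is always true.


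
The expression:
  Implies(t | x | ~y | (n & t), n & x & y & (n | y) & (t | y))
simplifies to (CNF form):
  y & (n | ~x) & (x | ~t)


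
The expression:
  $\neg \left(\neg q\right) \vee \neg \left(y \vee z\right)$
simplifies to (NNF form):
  $q \vee \left(\neg y \wedge \neg z\right)$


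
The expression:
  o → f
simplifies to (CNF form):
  f ∨ ¬o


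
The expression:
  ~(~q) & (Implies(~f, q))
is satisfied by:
  {q: True}


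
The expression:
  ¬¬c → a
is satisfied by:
  {a: True, c: False}
  {c: False, a: False}
  {c: True, a: True}


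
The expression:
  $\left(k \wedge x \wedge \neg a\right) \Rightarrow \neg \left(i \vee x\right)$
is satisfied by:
  {a: True, k: False, x: False}
  {k: False, x: False, a: False}
  {a: True, x: True, k: False}
  {x: True, k: False, a: False}
  {a: True, k: True, x: False}
  {k: True, a: False, x: False}
  {a: True, x: True, k: True}


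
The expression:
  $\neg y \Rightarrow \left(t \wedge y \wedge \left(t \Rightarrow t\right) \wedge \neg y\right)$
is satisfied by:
  {y: True}


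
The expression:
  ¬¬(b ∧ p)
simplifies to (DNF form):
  b ∧ p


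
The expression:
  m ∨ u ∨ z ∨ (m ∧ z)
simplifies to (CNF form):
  m ∨ u ∨ z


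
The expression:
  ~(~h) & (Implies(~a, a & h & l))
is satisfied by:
  {a: True, h: True}


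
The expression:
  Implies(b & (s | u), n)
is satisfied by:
  {n: True, u: False, s: False, b: False}
  {n: True, s: True, u: False, b: False}
  {n: True, u: True, s: False, b: False}
  {n: True, s: True, u: True, b: False}
  {n: False, u: False, s: False, b: False}
  {s: True, n: False, u: False, b: False}
  {u: True, n: False, s: False, b: False}
  {s: True, u: True, n: False, b: False}
  {b: True, n: True, u: False, s: False}
  {b: True, s: True, n: True, u: False}
  {b: True, n: True, u: True, s: False}
  {b: True, s: True, n: True, u: True}
  {b: True, n: False, u: False, s: False}


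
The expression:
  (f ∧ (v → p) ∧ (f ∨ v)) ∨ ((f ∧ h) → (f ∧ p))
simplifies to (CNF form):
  p ∨ ¬f ∨ ¬h ∨ ¬v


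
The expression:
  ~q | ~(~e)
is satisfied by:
  {e: True, q: False}
  {q: False, e: False}
  {q: True, e: True}


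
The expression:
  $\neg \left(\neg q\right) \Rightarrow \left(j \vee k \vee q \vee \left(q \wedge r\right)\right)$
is always true.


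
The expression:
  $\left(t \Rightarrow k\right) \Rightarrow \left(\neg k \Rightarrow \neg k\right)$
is always true.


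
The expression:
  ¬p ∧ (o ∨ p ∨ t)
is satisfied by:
  {t: True, o: True, p: False}
  {t: True, o: False, p: False}
  {o: True, t: False, p: False}


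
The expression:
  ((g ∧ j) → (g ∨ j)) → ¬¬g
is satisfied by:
  {g: True}


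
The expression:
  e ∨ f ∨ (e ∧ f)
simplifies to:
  e ∨ f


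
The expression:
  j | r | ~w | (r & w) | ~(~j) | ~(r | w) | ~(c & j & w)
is always true.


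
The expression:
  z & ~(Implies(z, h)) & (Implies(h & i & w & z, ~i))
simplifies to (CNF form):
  z & ~h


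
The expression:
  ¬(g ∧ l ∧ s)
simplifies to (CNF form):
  ¬g ∨ ¬l ∨ ¬s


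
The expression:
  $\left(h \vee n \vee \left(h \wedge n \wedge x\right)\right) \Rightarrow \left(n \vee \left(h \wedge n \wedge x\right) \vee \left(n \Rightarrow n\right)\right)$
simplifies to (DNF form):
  $\text{True}$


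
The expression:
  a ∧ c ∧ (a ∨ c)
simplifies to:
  a ∧ c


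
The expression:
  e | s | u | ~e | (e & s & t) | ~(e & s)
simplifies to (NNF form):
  True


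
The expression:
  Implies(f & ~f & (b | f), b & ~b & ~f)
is always true.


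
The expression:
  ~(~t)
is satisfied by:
  {t: True}


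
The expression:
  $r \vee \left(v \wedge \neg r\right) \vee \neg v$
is always true.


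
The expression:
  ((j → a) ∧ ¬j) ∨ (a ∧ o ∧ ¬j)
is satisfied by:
  {j: False}


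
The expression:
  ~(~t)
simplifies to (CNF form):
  t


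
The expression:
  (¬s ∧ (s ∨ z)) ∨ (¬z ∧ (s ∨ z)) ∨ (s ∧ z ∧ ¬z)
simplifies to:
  (s ∧ ¬z) ∨ (z ∧ ¬s)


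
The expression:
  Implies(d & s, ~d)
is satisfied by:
  {s: False, d: False}
  {d: True, s: False}
  {s: True, d: False}


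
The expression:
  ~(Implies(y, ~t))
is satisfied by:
  {t: True, y: True}


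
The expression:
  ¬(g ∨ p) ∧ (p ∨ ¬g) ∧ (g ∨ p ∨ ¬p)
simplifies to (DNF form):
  ¬g ∧ ¬p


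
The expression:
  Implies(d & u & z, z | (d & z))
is always true.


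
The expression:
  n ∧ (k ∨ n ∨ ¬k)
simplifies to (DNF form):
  n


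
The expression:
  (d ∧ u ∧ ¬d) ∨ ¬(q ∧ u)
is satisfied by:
  {u: False, q: False}
  {q: True, u: False}
  {u: True, q: False}


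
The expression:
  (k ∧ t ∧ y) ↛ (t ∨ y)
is never true.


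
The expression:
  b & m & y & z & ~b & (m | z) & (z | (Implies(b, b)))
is never true.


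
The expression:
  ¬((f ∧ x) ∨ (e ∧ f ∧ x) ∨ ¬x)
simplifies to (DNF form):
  x ∧ ¬f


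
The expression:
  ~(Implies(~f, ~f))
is never true.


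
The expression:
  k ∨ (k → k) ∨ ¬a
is always true.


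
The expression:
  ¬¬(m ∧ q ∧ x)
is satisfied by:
  {m: True, x: True, q: True}


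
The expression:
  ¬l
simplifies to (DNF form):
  ¬l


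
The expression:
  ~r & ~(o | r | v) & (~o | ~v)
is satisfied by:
  {v: False, r: False, o: False}


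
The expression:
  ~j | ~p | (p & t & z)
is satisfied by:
  {z: True, t: True, p: False, j: False}
  {z: True, t: False, p: False, j: False}
  {t: True, z: False, p: False, j: False}
  {z: False, t: False, p: False, j: False}
  {j: True, z: True, t: True, p: False}
  {j: True, z: True, t: False, p: False}
  {j: True, t: True, z: False, p: False}
  {j: True, t: False, z: False, p: False}
  {z: True, p: True, t: True, j: False}
  {z: True, p: True, t: False, j: False}
  {p: True, t: True, z: False, j: False}
  {p: True, z: False, t: False, j: False}
  {j: True, z: True, p: True, t: True}


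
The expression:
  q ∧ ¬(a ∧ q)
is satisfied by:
  {q: True, a: False}


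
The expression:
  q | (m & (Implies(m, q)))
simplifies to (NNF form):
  q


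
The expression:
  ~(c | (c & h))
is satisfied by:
  {c: False}


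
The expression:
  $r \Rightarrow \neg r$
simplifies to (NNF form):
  $\neg r$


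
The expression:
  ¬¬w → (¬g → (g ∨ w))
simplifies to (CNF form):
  True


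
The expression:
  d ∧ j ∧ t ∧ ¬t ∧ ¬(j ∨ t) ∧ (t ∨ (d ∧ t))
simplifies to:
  False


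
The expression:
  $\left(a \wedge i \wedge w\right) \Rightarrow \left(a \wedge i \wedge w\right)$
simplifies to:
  $\text{True}$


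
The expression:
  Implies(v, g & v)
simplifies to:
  g | ~v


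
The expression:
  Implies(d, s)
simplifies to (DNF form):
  s | ~d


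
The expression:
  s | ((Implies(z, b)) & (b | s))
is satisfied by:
  {b: True, s: True}
  {b: True, s: False}
  {s: True, b: False}


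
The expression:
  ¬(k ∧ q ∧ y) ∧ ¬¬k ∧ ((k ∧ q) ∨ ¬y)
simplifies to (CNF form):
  k ∧ ¬y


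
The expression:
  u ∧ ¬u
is never true.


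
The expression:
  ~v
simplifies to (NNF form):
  ~v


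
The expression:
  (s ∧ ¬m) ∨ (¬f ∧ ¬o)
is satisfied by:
  {s: True, f: False, m: False, o: False}
  {s: False, f: False, m: False, o: False}
  {o: True, s: True, f: False, m: False}
  {m: True, s: True, f: False, o: False}
  {m: True, s: False, f: False, o: False}
  {f: True, s: True, o: False, m: False}
  {o: True, f: True, s: True, m: False}


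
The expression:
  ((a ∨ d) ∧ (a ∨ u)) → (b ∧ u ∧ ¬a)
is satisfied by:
  {b: True, u: False, d: False, a: False}
  {b: False, u: False, d: False, a: False}
  {b: True, d: True, u: False, a: False}
  {d: True, b: False, u: False, a: False}
  {b: True, u: True, d: False, a: False}
  {u: True, b: False, d: False, a: False}
  {b: True, d: True, u: True, a: False}


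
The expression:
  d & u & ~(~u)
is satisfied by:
  {u: True, d: True}


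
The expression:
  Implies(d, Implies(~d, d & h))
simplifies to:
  True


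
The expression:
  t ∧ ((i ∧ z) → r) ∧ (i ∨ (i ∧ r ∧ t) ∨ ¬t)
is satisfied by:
  {t: True, i: True, r: True, z: False}
  {t: True, i: True, z: False, r: False}
  {t: True, i: True, r: True, z: True}


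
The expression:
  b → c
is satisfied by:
  {c: True, b: False}
  {b: False, c: False}
  {b: True, c: True}


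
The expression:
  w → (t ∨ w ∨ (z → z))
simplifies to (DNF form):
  True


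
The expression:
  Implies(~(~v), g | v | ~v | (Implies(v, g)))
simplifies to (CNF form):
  True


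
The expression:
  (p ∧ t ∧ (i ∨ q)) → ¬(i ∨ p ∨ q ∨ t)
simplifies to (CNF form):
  (¬i ∨ ¬p ∨ ¬t) ∧ (¬p ∨ ¬q ∨ ¬t)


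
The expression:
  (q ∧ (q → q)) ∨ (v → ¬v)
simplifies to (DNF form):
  q ∨ ¬v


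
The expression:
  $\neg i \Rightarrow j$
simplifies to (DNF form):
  $i \vee j$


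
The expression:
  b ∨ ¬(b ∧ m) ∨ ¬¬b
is always true.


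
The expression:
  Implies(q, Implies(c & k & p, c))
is always true.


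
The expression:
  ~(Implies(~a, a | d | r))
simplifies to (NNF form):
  ~a & ~d & ~r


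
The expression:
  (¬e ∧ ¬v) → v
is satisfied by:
  {v: True, e: True}
  {v: True, e: False}
  {e: True, v: False}


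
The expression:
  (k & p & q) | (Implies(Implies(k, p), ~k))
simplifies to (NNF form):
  q | ~k | ~p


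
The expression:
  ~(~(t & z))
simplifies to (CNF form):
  t & z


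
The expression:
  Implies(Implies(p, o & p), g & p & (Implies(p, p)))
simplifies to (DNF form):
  (g & p) | (p & ~o)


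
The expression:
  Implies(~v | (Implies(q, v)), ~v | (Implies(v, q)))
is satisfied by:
  {q: True, v: False}
  {v: False, q: False}
  {v: True, q: True}


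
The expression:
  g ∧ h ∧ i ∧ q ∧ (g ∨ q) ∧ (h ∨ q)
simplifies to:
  g ∧ h ∧ i ∧ q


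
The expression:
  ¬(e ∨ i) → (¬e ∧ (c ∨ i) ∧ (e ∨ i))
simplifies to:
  e ∨ i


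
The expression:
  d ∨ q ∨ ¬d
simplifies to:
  True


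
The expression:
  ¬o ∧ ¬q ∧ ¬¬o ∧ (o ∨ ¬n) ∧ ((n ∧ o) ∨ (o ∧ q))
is never true.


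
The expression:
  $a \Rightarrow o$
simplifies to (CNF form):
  $o \vee \neg a$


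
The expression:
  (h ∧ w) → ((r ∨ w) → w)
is always true.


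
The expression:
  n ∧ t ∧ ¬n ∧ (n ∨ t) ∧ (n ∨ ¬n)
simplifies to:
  False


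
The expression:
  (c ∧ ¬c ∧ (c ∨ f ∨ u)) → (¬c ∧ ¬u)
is always true.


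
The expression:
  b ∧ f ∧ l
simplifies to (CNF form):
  b ∧ f ∧ l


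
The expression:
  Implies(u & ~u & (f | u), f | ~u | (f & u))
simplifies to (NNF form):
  True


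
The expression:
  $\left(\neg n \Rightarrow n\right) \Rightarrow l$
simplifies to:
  $l \vee \neg n$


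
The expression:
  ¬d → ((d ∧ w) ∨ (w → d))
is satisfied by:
  {d: True, w: False}
  {w: False, d: False}
  {w: True, d: True}


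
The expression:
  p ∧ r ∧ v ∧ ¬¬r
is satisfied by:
  {r: True, p: True, v: True}


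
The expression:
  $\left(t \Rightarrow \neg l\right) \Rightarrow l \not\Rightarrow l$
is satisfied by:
  {t: True, l: True}


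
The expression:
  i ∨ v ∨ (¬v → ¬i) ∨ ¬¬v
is always true.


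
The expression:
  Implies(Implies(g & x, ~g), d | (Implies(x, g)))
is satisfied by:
  {d: True, g: True, x: False}
  {d: True, x: False, g: False}
  {g: True, x: False, d: False}
  {g: False, x: False, d: False}
  {d: True, g: True, x: True}
  {d: True, x: True, g: False}
  {g: True, x: True, d: False}


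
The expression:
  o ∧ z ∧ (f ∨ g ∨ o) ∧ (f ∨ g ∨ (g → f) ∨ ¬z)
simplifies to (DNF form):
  o ∧ z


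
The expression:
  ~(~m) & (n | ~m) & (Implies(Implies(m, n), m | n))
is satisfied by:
  {m: True, n: True}


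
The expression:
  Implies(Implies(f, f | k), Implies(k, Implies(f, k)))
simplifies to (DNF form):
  True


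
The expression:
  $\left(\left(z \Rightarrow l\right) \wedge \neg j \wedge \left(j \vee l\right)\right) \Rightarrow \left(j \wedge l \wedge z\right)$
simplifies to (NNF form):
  $j \vee \neg l$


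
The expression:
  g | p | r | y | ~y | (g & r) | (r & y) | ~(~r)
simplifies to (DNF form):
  True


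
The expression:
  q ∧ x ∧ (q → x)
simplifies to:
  q ∧ x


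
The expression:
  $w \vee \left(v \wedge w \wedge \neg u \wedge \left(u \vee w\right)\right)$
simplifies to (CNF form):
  $w$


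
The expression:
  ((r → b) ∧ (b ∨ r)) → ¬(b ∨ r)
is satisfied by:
  {b: False}


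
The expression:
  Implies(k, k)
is always true.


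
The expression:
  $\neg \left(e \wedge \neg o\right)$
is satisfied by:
  {o: True, e: False}
  {e: False, o: False}
  {e: True, o: True}


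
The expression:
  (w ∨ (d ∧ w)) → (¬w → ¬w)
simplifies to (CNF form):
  True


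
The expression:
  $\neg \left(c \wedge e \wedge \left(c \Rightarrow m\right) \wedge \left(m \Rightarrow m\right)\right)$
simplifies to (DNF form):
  $\neg c \vee \neg e \vee \neg m$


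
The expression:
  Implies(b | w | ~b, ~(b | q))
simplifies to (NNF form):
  ~b & ~q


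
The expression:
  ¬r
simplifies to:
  ¬r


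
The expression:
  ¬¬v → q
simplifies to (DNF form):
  q ∨ ¬v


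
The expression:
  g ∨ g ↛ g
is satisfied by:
  {g: True}


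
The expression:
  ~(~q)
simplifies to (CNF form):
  q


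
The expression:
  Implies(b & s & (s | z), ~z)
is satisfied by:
  {s: False, z: False, b: False}
  {b: True, s: False, z: False}
  {z: True, s: False, b: False}
  {b: True, z: True, s: False}
  {s: True, b: False, z: False}
  {b: True, s: True, z: False}
  {z: True, s: True, b: False}


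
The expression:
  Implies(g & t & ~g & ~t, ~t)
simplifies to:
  True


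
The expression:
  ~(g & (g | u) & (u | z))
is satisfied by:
  {u: False, g: False, z: False}
  {z: True, u: False, g: False}
  {u: True, z: False, g: False}
  {z: True, u: True, g: False}
  {g: True, z: False, u: False}


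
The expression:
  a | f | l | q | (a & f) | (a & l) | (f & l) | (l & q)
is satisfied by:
  {a: True, q: True, l: True, f: True}
  {a: True, q: True, l: True, f: False}
  {a: True, q: True, f: True, l: False}
  {a: True, q: True, f: False, l: False}
  {a: True, l: True, f: True, q: False}
  {a: True, l: True, f: False, q: False}
  {a: True, l: False, f: True, q: False}
  {a: True, l: False, f: False, q: False}
  {q: True, l: True, f: True, a: False}
  {q: True, l: True, f: False, a: False}
  {q: True, f: True, l: False, a: False}
  {q: True, f: False, l: False, a: False}
  {l: True, f: True, q: False, a: False}
  {l: True, q: False, f: False, a: False}
  {f: True, q: False, l: False, a: False}


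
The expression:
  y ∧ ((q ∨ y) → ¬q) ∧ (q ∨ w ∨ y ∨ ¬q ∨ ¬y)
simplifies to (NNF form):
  y ∧ ¬q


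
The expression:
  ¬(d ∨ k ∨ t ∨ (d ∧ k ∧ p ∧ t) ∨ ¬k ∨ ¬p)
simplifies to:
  False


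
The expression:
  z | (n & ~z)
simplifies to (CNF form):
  n | z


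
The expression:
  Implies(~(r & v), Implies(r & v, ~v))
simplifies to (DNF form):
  True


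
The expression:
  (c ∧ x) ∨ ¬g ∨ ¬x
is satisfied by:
  {c: True, g: False, x: False}
  {g: False, x: False, c: False}
  {x: True, c: True, g: False}
  {x: True, g: False, c: False}
  {c: True, g: True, x: False}
  {g: True, c: False, x: False}
  {x: True, g: True, c: True}


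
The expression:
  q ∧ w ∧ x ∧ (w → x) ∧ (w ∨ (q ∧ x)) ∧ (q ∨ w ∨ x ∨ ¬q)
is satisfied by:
  {w: True, x: True, q: True}


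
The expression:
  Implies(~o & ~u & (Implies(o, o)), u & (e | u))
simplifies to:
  o | u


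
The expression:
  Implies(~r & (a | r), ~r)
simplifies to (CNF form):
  True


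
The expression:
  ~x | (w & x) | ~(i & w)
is always true.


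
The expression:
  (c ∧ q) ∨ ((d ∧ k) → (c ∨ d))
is always true.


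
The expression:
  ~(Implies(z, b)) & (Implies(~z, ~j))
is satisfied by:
  {z: True, b: False}


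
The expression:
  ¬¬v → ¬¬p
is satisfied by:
  {p: True, v: False}
  {v: False, p: False}
  {v: True, p: True}


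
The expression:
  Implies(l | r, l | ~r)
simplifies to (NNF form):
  l | ~r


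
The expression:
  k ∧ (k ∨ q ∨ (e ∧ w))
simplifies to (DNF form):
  k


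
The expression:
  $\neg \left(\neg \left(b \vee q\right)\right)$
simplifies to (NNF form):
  $b \vee q$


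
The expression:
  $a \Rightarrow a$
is always true.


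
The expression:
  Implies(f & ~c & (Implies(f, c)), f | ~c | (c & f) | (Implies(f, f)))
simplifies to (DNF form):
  True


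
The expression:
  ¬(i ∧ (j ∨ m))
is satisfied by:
  {j: False, i: False, m: False}
  {m: True, j: False, i: False}
  {j: True, m: False, i: False}
  {m: True, j: True, i: False}
  {i: True, m: False, j: False}


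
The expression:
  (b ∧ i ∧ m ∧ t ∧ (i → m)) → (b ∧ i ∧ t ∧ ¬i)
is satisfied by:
  {m: False, t: False, b: False, i: False}
  {i: True, m: False, t: False, b: False}
  {b: True, m: False, t: False, i: False}
  {i: True, b: True, m: False, t: False}
  {t: True, i: False, m: False, b: False}
  {i: True, t: True, m: False, b: False}
  {b: True, t: True, i: False, m: False}
  {i: True, b: True, t: True, m: False}
  {m: True, b: False, t: False, i: False}
  {i: True, m: True, b: False, t: False}
  {b: True, m: True, i: False, t: False}
  {i: True, b: True, m: True, t: False}
  {t: True, m: True, b: False, i: False}
  {i: True, t: True, m: True, b: False}
  {b: True, t: True, m: True, i: False}


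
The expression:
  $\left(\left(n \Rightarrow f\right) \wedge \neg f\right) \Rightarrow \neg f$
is always true.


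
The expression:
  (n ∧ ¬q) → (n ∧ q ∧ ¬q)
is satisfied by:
  {q: True, n: False}
  {n: False, q: False}
  {n: True, q: True}


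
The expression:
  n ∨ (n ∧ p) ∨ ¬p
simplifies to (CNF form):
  n ∨ ¬p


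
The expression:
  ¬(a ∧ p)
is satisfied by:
  {p: False, a: False}
  {a: True, p: False}
  {p: True, a: False}


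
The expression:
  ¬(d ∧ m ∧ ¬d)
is always true.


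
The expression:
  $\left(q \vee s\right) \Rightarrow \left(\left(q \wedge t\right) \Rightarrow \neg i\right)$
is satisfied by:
  {t: False, i: False, q: False}
  {q: True, t: False, i: False}
  {i: True, t: False, q: False}
  {q: True, i: True, t: False}
  {t: True, q: False, i: False}
  {q: True, t: True, i: False}
  {i: True, t: True, q: False}


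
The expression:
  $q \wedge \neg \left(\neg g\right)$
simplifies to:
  $g \wedge q$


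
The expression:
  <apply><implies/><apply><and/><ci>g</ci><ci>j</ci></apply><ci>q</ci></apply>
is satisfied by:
  {q: True, g: False, j: False}
  {g: False, j: False, q: False}
  {j: True, q: True, g: False}
  {j: True, g: False, q: False}
  {q: True, g: True, j: False}
  {g: True, q: False, j: False}
  {j: True, g: True, q: True}


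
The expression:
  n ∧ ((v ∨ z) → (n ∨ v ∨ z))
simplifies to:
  n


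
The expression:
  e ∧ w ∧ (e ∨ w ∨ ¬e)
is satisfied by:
  {e: True, w: True}


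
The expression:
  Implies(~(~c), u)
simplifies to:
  u | ~c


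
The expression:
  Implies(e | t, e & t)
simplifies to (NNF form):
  (e & t) | (~e & ~t)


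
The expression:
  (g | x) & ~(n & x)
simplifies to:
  (g & ~x) | (x & ~n)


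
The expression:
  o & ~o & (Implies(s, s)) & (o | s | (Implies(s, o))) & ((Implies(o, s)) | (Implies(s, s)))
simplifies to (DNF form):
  False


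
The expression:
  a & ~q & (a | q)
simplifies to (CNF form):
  a & ~q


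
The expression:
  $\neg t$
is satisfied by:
  {t: False}


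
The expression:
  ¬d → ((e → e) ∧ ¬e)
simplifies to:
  d ∨ ¬e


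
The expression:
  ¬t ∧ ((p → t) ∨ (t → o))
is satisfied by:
  {t: False}


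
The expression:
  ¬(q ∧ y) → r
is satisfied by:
  {r: True, q: True, y: True}
  {r: True, q: True, y: False}
  {r: True, y: True, q: False}
  {r: True, y: False, q: False}
  {q: True, y: True, r: False}


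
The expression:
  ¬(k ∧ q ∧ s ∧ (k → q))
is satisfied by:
  {s: False, k: False, q: False}
  {q: True, s: False, k: False}
  {k: True, s: False, q: False}
  {q: True, k: True, s: False}
  {s: True, q: False, k: False}
  {q: True, s: True, k: False}
  {k: True, s: True, q: False}


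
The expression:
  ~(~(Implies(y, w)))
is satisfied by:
  {w: True, y: False}
  {y: False, w: False}
  {y: True, w: True}


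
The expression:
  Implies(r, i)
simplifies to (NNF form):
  i | ~r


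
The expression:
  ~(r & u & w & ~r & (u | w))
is always true.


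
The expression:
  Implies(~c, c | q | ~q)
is always true.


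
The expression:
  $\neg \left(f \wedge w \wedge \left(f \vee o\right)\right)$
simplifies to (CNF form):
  $\neg f \vee \neg w$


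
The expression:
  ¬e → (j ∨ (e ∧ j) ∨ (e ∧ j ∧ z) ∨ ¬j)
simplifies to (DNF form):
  True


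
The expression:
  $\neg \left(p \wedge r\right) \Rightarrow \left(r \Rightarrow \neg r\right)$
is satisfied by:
  {p: True, r: False}
  {r: False, p: False}
  {r: True, p: True}


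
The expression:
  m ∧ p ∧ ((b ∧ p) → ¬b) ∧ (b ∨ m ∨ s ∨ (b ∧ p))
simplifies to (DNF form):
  m ∧ p ∧ ¬b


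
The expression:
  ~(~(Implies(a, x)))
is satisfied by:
  {x: True, a: False}
  {a: False, x: False}
  {a: True, x: True}


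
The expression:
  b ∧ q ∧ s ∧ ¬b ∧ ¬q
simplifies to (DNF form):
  False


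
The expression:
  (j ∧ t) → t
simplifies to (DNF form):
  True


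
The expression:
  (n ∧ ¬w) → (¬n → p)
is always true.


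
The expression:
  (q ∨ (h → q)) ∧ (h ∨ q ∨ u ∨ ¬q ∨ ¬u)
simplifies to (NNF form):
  q ∨ ¬h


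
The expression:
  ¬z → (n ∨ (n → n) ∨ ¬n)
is always true.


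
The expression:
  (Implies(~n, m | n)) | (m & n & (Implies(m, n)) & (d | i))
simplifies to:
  m | n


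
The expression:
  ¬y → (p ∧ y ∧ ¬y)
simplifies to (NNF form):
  y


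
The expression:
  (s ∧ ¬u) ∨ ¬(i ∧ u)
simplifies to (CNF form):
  ¬i ∨ ¬u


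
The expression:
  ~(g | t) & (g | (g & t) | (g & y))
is never true.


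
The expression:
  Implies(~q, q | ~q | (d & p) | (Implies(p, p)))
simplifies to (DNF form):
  True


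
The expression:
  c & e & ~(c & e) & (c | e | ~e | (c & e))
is never true.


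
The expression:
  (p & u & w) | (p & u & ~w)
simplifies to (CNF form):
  p & u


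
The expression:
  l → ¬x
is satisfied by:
  {l: False, x: False}
  {x: True, l: False}
  {l: True, x: False}


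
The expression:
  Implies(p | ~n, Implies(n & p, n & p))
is always true.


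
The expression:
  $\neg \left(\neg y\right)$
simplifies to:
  $y$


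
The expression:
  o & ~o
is never true.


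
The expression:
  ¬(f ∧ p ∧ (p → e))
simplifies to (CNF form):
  ¬e ∨ ¬f ∨ ¬p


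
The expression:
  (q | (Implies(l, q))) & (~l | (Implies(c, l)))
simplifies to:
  q | ~l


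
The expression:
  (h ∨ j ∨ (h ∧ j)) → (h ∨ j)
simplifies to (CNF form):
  True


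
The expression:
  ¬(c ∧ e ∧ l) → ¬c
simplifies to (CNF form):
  (e ∨ ¬c) ∧ (l ∨ ¬c)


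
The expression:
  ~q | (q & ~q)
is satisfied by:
  {q: False}


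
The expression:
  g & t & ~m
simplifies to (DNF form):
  g & t & ~m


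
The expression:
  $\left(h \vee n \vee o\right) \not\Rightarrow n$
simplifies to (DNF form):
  $\left(h \wedge \neg n\right) \vee \left(o \wedge \neg n\right)$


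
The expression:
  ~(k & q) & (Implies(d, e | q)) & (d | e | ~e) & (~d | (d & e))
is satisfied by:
  {e: True, k: False, q: False, d: False}
  {e: False, k: False, q: False, d: False}
  {d: True, e: True, k: False, q: False}
  {q: True, e: True, k: False, d: False}
  {q: True, e: False, k: False, d: False}
  {d: True, q: True, e: True, k: False}
  {k: True, e: True, d: False, q: False}
  {k: True, e: False, d: False, q: False}
  {d: True, k: True, e: True, q: False}


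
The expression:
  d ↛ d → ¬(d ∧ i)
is always true.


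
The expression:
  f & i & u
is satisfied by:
  {i: True, u: True, f: True}


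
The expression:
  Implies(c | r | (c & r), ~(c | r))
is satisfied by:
  {r: False, c: False}


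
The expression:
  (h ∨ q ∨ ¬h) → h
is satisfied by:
  {h: True}


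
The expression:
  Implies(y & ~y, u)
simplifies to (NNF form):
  True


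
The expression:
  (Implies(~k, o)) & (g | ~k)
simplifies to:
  (g & k) | (o & ~k)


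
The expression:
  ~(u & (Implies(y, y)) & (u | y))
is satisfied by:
  {u: False}


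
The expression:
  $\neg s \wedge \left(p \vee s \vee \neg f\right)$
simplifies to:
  $\neg s \wedge \left(p \vee \neg f\right)$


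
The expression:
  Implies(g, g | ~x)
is always true.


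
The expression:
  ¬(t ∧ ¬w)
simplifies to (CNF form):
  w ∨ ¬t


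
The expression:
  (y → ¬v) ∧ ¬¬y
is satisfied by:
  {y: True, v: False}


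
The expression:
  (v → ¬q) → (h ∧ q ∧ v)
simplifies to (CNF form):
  q ∧ v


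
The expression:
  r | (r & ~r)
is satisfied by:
  {r: True}


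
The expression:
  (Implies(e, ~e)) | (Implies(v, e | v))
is always true.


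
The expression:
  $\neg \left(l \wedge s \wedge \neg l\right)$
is always true.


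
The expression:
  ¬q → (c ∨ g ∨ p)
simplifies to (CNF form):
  c ∨ g ∨ p ∨ q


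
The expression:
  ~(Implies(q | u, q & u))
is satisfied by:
  {q: True, u: False}
  {u: True, q: False}


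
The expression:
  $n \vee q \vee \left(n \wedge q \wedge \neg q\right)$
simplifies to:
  $n \vee q$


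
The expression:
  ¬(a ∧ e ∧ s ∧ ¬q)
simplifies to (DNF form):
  q ∨ ¬a ∨ ¬e ∨ ¬s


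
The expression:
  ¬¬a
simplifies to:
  a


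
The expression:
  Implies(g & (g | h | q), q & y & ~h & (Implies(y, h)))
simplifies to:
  ~g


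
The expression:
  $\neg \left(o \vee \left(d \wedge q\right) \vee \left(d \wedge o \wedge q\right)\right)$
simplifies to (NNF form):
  $\neg o \wedge \left(\neg d \vee \neg q\right)$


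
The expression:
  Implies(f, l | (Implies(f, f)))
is always true.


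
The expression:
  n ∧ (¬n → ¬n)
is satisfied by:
  {n: True}


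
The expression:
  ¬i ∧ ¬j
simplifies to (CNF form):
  ¬i ∧ ¬j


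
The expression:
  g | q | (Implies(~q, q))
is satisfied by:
  {q: True, g: True}
  {q: True, g: False}
  {g: True, q: False}
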